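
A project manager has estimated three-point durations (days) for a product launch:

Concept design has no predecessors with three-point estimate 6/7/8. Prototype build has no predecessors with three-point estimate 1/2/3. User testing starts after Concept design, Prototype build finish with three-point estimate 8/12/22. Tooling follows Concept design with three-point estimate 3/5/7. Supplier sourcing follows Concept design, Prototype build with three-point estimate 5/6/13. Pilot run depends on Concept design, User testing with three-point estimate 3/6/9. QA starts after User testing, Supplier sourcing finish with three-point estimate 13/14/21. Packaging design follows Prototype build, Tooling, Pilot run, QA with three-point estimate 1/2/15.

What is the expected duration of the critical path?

39 days

te_Concept design = (6 + 4·7 + 8)/6 = 42/6 = 7
te_Prototype build = (1 + 4·2 + 3)/6 = 12/6 = 2
te_User testing = (8 + 4·12 + 22)/6 = 78/6 = 13
te_Tooling = (3 + 4·5 + 7)/6 = 30/6 = 5
te_Supplier sourcing = (5 + 4·6 + 13)/6 = 42/6 = 7
te_Pilot run = (3 + 4·6 + 9)/6 = 36/6 = 6
te_QA = (13 + 4·14 + 21)/6 = 90/6 = 15
te_Packaging design = (1 + 4·2 + 15)/6 = 24/6 = 4

Forward pass:
ES_Concept design = 0; EF_Concept design = 7
ES_Prototype build = 0; EF_Prototype build = 2
ES_User testing = max(EF_Concept design=7, EF_Prototype build=2) = 7; EF_User testing = 7+13 = 20
ES_Tooling = 7; EF_Tooling = 7+5 = 12
ES_Supplier sourcing = max(EF_Concept design=7, EF_Prototype build=2) = 7; EF_Supplier sourcing = 7+7 = 14
ES_Pilot run = max(EF_Concept design=7, EF_User testing=20) = 20; EF_Pilot run = 20+6 = 26
ES_QA = max(EF_User testing=20, EF_Supplier sourcing=14) = 20; EF_QA = 20+15 = 35
ES_Packaging design = max(EF_Prototype build=2, EF_Tooling=12, EF_Pilot run=26, EF_QA=35) = 35; EF_Packaging design = 35+4 = 39
Expected project duration μ = 39 days. Critical path: Concept design → User testing → QA → Packaging design.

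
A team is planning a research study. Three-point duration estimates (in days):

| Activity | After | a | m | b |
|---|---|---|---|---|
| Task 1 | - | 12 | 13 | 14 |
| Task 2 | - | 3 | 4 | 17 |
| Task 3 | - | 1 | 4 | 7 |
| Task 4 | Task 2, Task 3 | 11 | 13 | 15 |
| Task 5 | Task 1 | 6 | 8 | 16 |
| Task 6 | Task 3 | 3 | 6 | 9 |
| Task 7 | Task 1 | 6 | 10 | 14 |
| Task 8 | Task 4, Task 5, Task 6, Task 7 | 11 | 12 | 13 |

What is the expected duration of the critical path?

35 days

te_Task 1 = (12 + 4·13 + 14)/6 = 78/6 = 13
te_Task 2 = (3 + 4·4 + 17)/6 = 36/6 = 6
te_Task 3 = (1 + 4·4 + 7)/6 = 24/6 = 4
te_Task 4 = (11 + 4·13 + 15)/6 = 78/6 = 13
te_Task 5 = (6 + 4·8 + 16)/6 = 54/6 = 9
te_Task 6 = (3 + 4·6 + 9)/6 = 36/6 = 6
te_Task 7 = (6 + 4·10 + 14)/6 = 60/6 = 10
te_Task 8 = (11 + 4·12 + 13)/6 = 72/6 = 12

Forward pass:
ES_Task 1 = 0; EF_Task 1 = 13
ES_Task 2 = 0; EF_Task 2 = 6
ES_Task 3 = 0; EF_Task 3 = 4
ES_Task 4 = max(EF_Task 2=6, EF_Task 3=4) = 6; EF_Task 4 = 6+13 = 19
ES_Task 5 = 13; EF_Task 5 = 13+9 = 22
ES_Task 6 = 4; EF_Task 6 = 4+6 = 10
ES_Task 7 = 13; EF_Task 7 = 13+10 = 23
ES_Task 8 = max(EF_Task 4=19, EF_Task 5=22, EF_Task 6=10, EF_Task 7=23) = 23; EF_Task 8 = 23+12 = 35
Expected project duration μ = 35 days. Critical path: Task 1 → Task 7 → Task 8.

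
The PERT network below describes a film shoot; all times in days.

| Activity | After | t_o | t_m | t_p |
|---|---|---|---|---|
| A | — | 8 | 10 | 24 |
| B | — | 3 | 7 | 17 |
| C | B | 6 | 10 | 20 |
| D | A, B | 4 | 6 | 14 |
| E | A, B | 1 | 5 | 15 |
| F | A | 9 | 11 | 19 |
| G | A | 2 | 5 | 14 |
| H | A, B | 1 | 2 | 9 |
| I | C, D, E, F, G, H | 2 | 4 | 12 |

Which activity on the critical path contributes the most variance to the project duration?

A

te_A = (8 + 4·10 + 24)/6 = 72/6 = 12; σ²_A = ((24−8)/6)² = 7.111
te_B = (3 + 4·7 + 17)/6 = 48/6 = 8; σ²_B = ((17−3)/6)² = 5.444
te_C = (6 + 4·10 + 20)/6 = 66/6 = 11; σ²_C = ((20−6)/6)² = 5.444
te_D = (4 + 4·6 + 14)/6 = 42/6 = 7; σ²_D = ((14−4)/6)² = 2.778
te_E = (1 + 4·5 + 15)/6 = 36/6 = 6; σ²_E = ((15−1)/6)² = 5.444
te_F = (9 + 4·11 + 19)/6 = 72/6 = 12; σ²_F = ((19−9)/6)² = 2.778
te_G = (2 + 4·5 + 14)/6 = 36/6 = 6; σ²_G = ((14−2)/6)² = 4.000
te_H = (1 + 4·2 + 9)/6 = 18/6 = 3; σ²_H = ((9−1)/6)² = 1.778
te_I = (2 + 4·4 + 12)/6 = 30/6 = 5; σ²_I = ((12−2)/6)² = 2.778

Forward pass:
ES_A = 0; EF_A = 12
ES_B = 0; EF_B = 8
ES_C = 8; EF_C = 8+11 = 19
ES_D = max(EF_A=12, EF_B=8) = 12; EF_D = 12+7 = 19
ES_E = max(EF_A=12, EF_B=8) = 12; EF_E = 12+6 = 18
ES_F = 12; EF_F = 12+12 = 24
ES_G = 12; EF_G = 12+6 = 18
ES_H = max(EF_A=12, EF_B=8) = 12; EF_H = 12+3 = 15
ES_I = max(EF_C=19, EF_D=19, EF_E=18, EF_F=24, EF_G=18, EF_H=15) = 24; EF_I = 24+5 = 29
Expected project duration μ = 29 days. Critical path: A → F → I.

Variances on critical path: σ²_A=7.111, σ²_F=2.778, σ²_I=2.778.
Largest is σ²_A = 7.111.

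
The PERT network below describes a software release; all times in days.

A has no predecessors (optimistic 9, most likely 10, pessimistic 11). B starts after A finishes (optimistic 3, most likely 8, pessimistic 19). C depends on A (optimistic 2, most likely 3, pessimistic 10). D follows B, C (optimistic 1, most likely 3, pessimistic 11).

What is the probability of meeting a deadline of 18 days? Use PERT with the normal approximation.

0.057

te_A = (9 + 4·10 + 11)/6 = 60/6 = 10; σ²_A = ((11−9)/6)² = 0.111
te_B = (3 + 4·8 + 19)/6 = 54/6 = 9; σ²_B = ((19−3)/6)² = 7.111
te_C = (2 + 4·3 + 10)/6 = 24/6 = 4; σ²_C = ((10−2)/6)² = 1.778
te_D = (1 + 4·3 + 11)/6 = 24/6 = 4; σ²_D = ((11−1)/6)² = 2.778

Forward pass:
ES_A = 0; EF_A = 10
ES_B = 10; EF_B = 10+9 = 19
ES_C = 10; EF_C = 10+4 = 14
ES_D = max(EF_B=19, EF_C=14) = 19; EF_D = 19+4 = 23
Expected project duration μ = 23 days. Critical path: A → B → D.

Variance along critical path = 0.111 + 7.111 + 2.778 = 10.000; σ = √10.000 = 3.162 days.
Z = (18 − 23) / 3.162 = -1.581
P(T ≤ 18) = Φ(-1.581) ≈ 0.057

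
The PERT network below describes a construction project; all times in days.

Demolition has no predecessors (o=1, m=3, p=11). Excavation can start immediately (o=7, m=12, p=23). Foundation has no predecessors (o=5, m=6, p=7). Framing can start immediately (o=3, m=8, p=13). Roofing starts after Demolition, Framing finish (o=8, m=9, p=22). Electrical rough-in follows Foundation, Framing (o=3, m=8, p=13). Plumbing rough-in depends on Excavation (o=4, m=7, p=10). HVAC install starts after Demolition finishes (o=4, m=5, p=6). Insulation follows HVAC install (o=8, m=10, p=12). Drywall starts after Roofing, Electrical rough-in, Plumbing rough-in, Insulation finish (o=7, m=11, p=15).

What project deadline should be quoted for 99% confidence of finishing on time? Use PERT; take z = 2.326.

te_Demolition = (1 + 4·3 + 11)/6 = 24/6 = 4; σ²_Demolition = ((11−1)/6)² = 2.778
te_Excavation = (7 + 4·12 + 23)/6 = 78/6 = 13; σ²_Excavation = ((23−7)/6)² = 7.111
te_Foundation = (5 + 4·6 + 7)/6 = 36/6 = 6; σ²_Foundation = ((7−5)/6)² = 0.111
te_Framing = (3 + 4·8 + 13)/6 = 48/6 = 8; σ²_Framing = ((13−3)/6)² = 2.778
te_Roofing = (8 + 4·9 + 22)/6 = 66/6 = 11; σ²_Roofing = ((22−8)/6)² = 5.444
te_Electrical rough-in = (3 + 4·8 + 13)/6 = 48/6 = 8; σ²_Electrical rough-in = ((13−3)/6)² = 2.778
te_Plumbing rough-in = (4 + 4·7 + 10)/6 = 42/6 = 7; σ²_Plumbing rough-in = ((10−4)/6)² = 1.000
te_HVAC install = (4 + 4·5 + 6)/6 = 30/6 = 5; σ²_HVAC install = ((6−4)/6)² = 0.111
te_Insulation = (8 + 4·10 + 12)/6 = 60/6 = 10; σ²_Insulation = ((12−8)/6)² = 0.444
te_Drywall = (7 + 4·11 + 15)/6 = 66/6 = 11; σ²_Drywall = ((15−7)/6)² = 1.778

Forward pass:
ES_Demolition = 0; EF_Demolition = 4
ES_Excavation = 0; EF_Excavation = 13
ES_Foundation = 0; EF_Foundation = 6
ES_Framing = 0; EF_Framing = 8
ES_Roofing = max(EF_Demolition=4, EF_Framing=8) = 8; EF_Roofing = 8+11 = 19
ES_Electrical rough-in = max(EF_Foundation=6, EF_Framing=8) = 8; EF_Electrical rough-in = 8+8 = 16
ES_Plumbing rough-in = 13; EF_Plumbing rough-in = 13+7 = 20
ES_HVAC install = 4; EF_HVAC install = 4+5 = 9
ES_Insulation = 9; EF_Insulation = 9+10 = 19
ES_Drywall = max(EF_Roofing=19, EF_Electrical rough-in=16, EF_Plumbing rough-in=20, EF_Insulation=19) = 20; EF_Drywall = 20+11 = 31
Expected project duration μ = 31 days. Critical path: Excavation → Plumbing rough-in → Drywall.

Variance along critical path = 7.111 + 1.000 + 1.778 = 9.889; σ = 3.145 days.
D = μ + z·σ = 31 + 2.326·3.145 = 38.3 days

38.3 days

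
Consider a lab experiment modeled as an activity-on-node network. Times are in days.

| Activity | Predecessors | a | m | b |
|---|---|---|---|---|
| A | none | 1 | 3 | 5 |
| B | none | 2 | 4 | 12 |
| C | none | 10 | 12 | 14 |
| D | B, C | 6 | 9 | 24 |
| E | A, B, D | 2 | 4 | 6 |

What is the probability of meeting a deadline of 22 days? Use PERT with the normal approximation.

0.056

te_A = (1 + 4·3 + 5)/6 = 18/6 = 3; σ²_A = ((5−1)/6)² = 0.444
te_B = (2 + 4·4 + 12)/6 = 30/6 = 5; σ²_B = ((12−2)/6)² = 2.778
te_C = (10 + 4·12 + 14)/6 = 72/6 = 12; σ²_C = ((14−10)/6)² = 0.444
te_D = (6 + 4·9 + 24)/6 = 66/6 = 11; σ²_D = ((24−6)/6)² = 9.000
te_E = (2 + 4·4 + 6)/6 = 24/6 = 4; σ²_E = ((6−2)/6)² = 0.444

Forward pass:
ES_A = 0; EF_A = 3
ES_B = 0; EF_B = 5
ES_C = 0; EF_C = 12
ES_D = max(EF_B=5, EF_C=12) = 12; EF_D = 12+11 = 23
ES_E = max(EF_A=3, EF_B=5, EF_D=23) = 23; EF_E = 23+4 = 27
Expected project duration μ = 27 days. Critical path: C → D → E.

Variance along critical path = 0.444 + 9.000 + 0.444 = 9.889; σ = √9.889 = 3.145 days.
Z = (22 − 27) / 3.145 = -1.590
P(T ≤ 22) = Φ(-1.590) ≈ 0.056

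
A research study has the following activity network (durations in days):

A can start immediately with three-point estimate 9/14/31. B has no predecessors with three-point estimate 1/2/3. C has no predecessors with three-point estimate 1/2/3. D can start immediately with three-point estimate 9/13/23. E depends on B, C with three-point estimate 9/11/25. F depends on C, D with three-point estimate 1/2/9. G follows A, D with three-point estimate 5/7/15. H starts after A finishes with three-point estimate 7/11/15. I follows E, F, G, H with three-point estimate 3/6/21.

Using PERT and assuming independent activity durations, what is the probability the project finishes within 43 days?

0.948

te_A = (9 + 4·14 + 31)/6 = 96/6 = 16; σ²_A = ((31−9)/6)² = 13.444
te_B = (1 + 4·2 + 3)/6 = 12/6 = 2; σ²_B = ((3−1)/6)² = 0.111
te_C = (1 + 4·2 + 3)/6 = 12/6 = 2; σ²_C = ((3−1)/6)² = 0.111
te_D = (9 + 4·13 + 23)/6 = 84/6 = 14; σ²_D = ((23−9)/6)² = 5.444
te_E = (9 + 4·11 + 25)/6 = 78/6 = 13; σ²_E = ((25−9)/6)² = 7.111
te_F = (1 + 4·2 + 9)/6 = 18/6 = 3; σ²_F = ((9−1)/6)² = 1.778
te_G = (5 + 4·7 + 15)/6 = 48/6 = 8; σ²_G = ((15−5)/6)² = 2.778
te_H = (7 + 4·11 + 15)/6 = 66/6 = 11; σ²_H = ((15−7)/6)² = 1.778
te_I = (3 + 4·6 + 21)/6 = 48/6 = 8; σ²_I = ((21−3)/6)² = 9.000

Forward pass:
ES_A = 0; EF_A = 16
ES_B = 0; EF_B = 2
ES_C = 0; EF_C = 2
ES_D = 0; EF_D = 14
ES_E = max(EF_B=2, EF_C=2) = 2; EF_E = 2+13 = 15
ES_F = max(EF_C=2, EF_D=14) = 14; EF_F = 14+3 = 17
ES_G = max(EF_A=16, EF_D=14) = 16; EF_G = 16+8 = 24
ES_H = 16; EF_H = 16+11 = 27
ES_I = max(EF_E=15, EF_F=17, EF_G=24, EF_H=27) = 27; EF_I = 27+8 = 35
Expected project duration μ = 35 days. Critical path: A → H → I.

Variance along critical path = 13.444 + 1.778 + 9.000 = 24.222; σ = √24.222 = 4.922 days.
Z = (43 − 35) / 4.922 = 1.625
P(T ≤ 43) = Φ(1.625) ≈ 0.948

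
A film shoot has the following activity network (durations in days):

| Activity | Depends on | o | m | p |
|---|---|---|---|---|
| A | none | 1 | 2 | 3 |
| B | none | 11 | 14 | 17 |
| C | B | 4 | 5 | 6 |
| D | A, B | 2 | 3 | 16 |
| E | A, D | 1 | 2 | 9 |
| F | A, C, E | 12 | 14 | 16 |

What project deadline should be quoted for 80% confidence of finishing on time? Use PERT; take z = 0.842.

38.5 days

te_A = (1 + 4·2 + 3)/6 = 12/6 = 2; σ²_A = ((3−1)/6)² = 0.111
te_B = (11 + 4·14 + 17)/6 = 84/6 = 14; σ²_B = ((17−11)/6)² = 1.000
te_C = (4 + 4·5 + 6)/6 = 30/6 = 5; σ²_C = ((6−4)/6)² = 0.111
te_D = (2 + 4·3 + 16)/6 = 30/6 = 5; σ²_D = ((16−2)/6)² = 5.444
te_E = (1 + 4·2 + 9)/6 = 18/6 = 3; σ²_E = ((9−1)/6)² = 1.778
te_F = (12 + 4·14 + 16)/6 = 84/6 = 14; σ²_F = ((16−12)/6)² = 0.444

Forward pass:
ES_A = 0; EF_A = 2
ES_B = 0; EF_B = 14
ES_C = 14; EF_C = 14+5 = 19
ES_D = max(EF_A=2, EF_B=14) = 14; EF_D = 14+5 = 19
ES_E = max(EF_A=2, EF_D=19) = 19; EF_E = 19+3 = 22
ES_F = max(EF_A=2, EF_C=19, EF_E=22) = 22; EF_F = 22+14 = 36
Expected project duration μ = 36 days. Critical path: B → D → E → F.

Variance along critical path = 1.000 + 5.444 + 1.778 + 0.444 = 8.667; σ = 2.944 days.
D = μ + z·σ = 36 + 0.842·2.944 = 38.5 days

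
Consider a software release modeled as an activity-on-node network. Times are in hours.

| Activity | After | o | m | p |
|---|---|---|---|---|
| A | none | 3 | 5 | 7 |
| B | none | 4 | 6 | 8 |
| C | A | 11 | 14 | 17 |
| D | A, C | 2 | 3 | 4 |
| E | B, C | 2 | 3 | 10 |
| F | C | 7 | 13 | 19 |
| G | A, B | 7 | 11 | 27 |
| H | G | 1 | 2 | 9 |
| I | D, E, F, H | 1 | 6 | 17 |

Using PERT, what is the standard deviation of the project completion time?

te_A = (3 + 4·5 + 7)/6 = 30/6 = 5; σ²_A = ((7−3)/6)² = 0.444
te_B = (4 + 4·6 + 8)/6 = 36/6 = 6; σ²_B = ((8−4)/6)² = 0.444
te_C = (11 + 4·14 + 17)/6 = 84/6 = 14; σ²_C = ((17−11)/6)² = 1.000
te_D = (2 + 4·3 + 4)/6 = 18/6 = 3; σ²_D = ((4−2)/6)² = 0.111
te_E = (2 + 4·3 + 10)/6 = 24/6 = 4; σ²_E = ((10−2)/6)² = 1.778
te_F = (7 + 4·13 + 19)/6 = 78/6 = 13; σ²_F = ((19−7)/6)² = 4.000
te_G = (7 + 4·11 + 27)/6 = 78/6 = 13; σ²_G = ((27−7)/6)² = 11.111
te_H = (1 + 4·2 + 9)/6 = 18/6 = 3; σ²_H = ((9−1)/6)² = 1.778
te_I = (1 + 4·6 + 17)/6 = 42/6 = 7; σ²_I = ((17−1)/6)² = 7.111

Forward pass:
ES_A = 0; EF_A = 5
ES_B = 0; EF_B = 6
ES_C = 5; EF_C = 5+14 = 19
ES_D = max(EF_A=5, EF_C=19) = 19; EF_D = 19+3 = 22
ES_E = max(EF_B=6, EF_C=19) = 19; EF_E = 19+4 = 23
ES_F = 19; EF_F = 19+13 = 32
ES_G = max(EF_A=5, EF_B=6) = 6; EF_G = 6+13 = 19
ES_H = 19; EF_H = 19+3 = 22
ES_I = max(EF_D=22, EF_E=23, EF_F=32, EF_H=22) = 32; EF_I = 32+7 = 39
Expected project duration μ = 39 hours. Critical path: A → C → F → I.

Variance along critical path = 0.444 + 1.000 + 4.000 + 7.111 = 12.556
σ = √12.556 = 3.543 hours

3.54 hours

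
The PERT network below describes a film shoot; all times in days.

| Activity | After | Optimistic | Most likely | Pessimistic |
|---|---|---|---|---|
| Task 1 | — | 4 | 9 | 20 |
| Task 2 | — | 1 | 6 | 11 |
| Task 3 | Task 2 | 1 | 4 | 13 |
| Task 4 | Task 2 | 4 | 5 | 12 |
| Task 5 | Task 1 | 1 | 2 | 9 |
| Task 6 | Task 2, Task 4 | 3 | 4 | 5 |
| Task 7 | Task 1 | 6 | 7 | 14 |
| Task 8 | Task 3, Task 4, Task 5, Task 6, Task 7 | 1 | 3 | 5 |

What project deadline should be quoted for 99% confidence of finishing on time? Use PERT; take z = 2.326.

te_Task 1 = (4 + 4·9 + 20)/6 = 60/6 = 10; σ²_Task 1 = ((20−4)/6)² = 7.111
te_Task 2 = (1 + 4·6 + 11)/6 = 36/6 = 6; σ²_Task 2 = ((11−1)/6)² = 2.778
te_Task 3 = (1 + 4·4 + 13)/6 = 30/6 = 5; σ²_Task 3 = ((13−1)/6)² = 4.000
te_Task 4 = (4 + 4·5 + 12)/6 = 36/6 = 6; σ²_Task 4 = ((12−4)/6)² = 1.778
te_Task 5 = (1 + 4·2 + 9)/6 = 18/6 = 3; σ²_Task 5 = ((9−1)/6)² = 1.778
te_Task 6 = (3 + 4·4 + 5)/6 = 24/6 = 4; σ²_Task 6 = ((5−3)/6)² = 0.111
te_Task 7 = (6 + 4·7 + 14)/6 = 48/6 = 8; σ²_Task 7 = ((14−6)/6)² = 1.778
te_Task 8 = (1 + 4·3 + 5)/6 = 18/6 = 3; σ²_Task 8 = ((5−1)/6)² = 0.444

Forward pass:
ES_Task 1 = 0; EF_Task 1 = 10
ES_Task 2 = 0; EF_Task 2 = 6
ES_Task 3 = 6; EF_Task 3 = 6+5 = 11
ES_Task 4 = 6; EF_Task 4 = 6+6 = 12
ES_Task 5 = 10; EF_Task 5 = 10+3 = 13
ES_Task 6 = max(EF_Task 2=6, EF_Task 4=12) = 12; EF_Task 6 = 12+4 = 16
ES_Task 7 = 10; EF_Task 7 = 10+8 = 18
ES_Task 8 = max(EF_Task 3=11, EF_Task 4=12, EF_Task 5=13, EF_Task 6=16, EF_Task 7=18) = 18; EF_Task 8 = 18+3 = 21
Expected project duration μ = 21 days. Critical path: Task 1 → Task 7 → Task 8.

Variance along critical path = 7.111 + 1.778 + 0.444 = 9.333; σ = 3.055 days.
D = μ + z·σ = 21 + 2.326·3.055 = 28.1 days

28.1 days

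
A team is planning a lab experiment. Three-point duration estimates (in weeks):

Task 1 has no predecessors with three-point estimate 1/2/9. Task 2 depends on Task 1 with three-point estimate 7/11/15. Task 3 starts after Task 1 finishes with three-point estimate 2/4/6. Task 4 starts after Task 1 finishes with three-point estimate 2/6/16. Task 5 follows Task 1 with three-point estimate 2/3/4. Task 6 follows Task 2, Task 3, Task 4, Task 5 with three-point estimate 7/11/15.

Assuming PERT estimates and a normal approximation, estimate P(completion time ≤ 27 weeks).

te_Task 1 = (1 + 4·2 + 9)/6 = 18/6 = 3; σ²_Task 1 = ((9−1)/6)² = 1.778
te_Task 2 = (7 + 4·11 + 15)/6 = 66/6 = 11; σ²_Task 2 = ((15−7)/6)² = 1.778
te_Task 3 = (2 + 4·4 + 6)/6 = 24/6 = 4; σ²_Task 3 = ((6−2)/6)² = 0.444
te_Task 4 = (2 + 4·6 + 16)/6 = 42/6 = 7; σ²_Task 4 = ((16−2)/6)² = 5.444
te_Task 5 = (2 + 4·3 + 4)/6 = 18/6 = 3; σ²_Task 5 = ((4−2)/6)² = 0.111
te_Task 6 = (7 + 4·11 + 15)/6 = 66/6 = 11; σ²_Task 6 = ((15−7)/6)² = 1.778

Forward pass:
ES_Task 1 = 0; EF_Task 1 = 3
ES_Task 2 = 3; EF_Task 2 = 3+11 = 14
ES_Task 3 = 3; EF_Task 3 = 3+4 = 7
ES_Task 4 = 3; EF_Task 4 = 3+7 = 10
ES_Task 5 = 3; EF_Task 5 = 3+3 = 6
ES_Task 6 = max(EF_Task 2=14, EF_Task 3=7, EF_Task 4=10, EF_Task 5=6) = 14; EF_Task 6 = 14+11 = 25
Expected project duration μ = 25 weeks. Critical path: Task 1 → Task 2 → Task 6.

Variance along critical path = 1.778 + 1.778 + 1.778 = 5.333; σ = √5.333 = 2.309 weeks.
Z = (27 − 25) / 2.309 = 0.866
P(T ≤ 27) = Φ(0.866) ≈ 0.807

0.807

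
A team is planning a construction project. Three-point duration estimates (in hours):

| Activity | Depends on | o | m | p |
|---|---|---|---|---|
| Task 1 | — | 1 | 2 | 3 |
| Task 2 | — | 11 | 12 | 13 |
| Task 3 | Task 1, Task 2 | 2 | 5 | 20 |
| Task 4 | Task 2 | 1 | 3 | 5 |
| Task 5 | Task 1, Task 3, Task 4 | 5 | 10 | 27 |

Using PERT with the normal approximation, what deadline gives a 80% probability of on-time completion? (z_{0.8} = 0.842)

te_Task 1 = (1 + 4·2 + 3)/6 = 12/6 = 2; σ²_Task 1 = ((3−1)/6)² = 0.111
te_Task 2 = (11 + 4·12 + 13)/6 = 72/6 = 12; σ²_Task 2 = ((13−11)/6)² = 0.111
te_Task 3 = (2 + 4·5 + 20)/6 = 42/6 = 7; σ²_Task 3 = ((20−2)/6)² = 9.000
te_Task 4 = (1 + 4·3 + 5)/6 = 18/6 = 3; σ²_Task 4 = ((5−1)/6)² = 0.444
te_Task 5 = (5 + 4·10 + 27)/6 = 72/6 = 12; σ²_Task 5 = ((27−5)/6)² = 13.444

Forward pass:
ES_Task 1 = 0; EF_Task 1 = 2
ES_Task 2 = 0; EF_Task 2 = 12
ES_Task 3 = max(EF_Task 1=2, EF_Task 2=12) = 12; EF_Task 3 = 12+7 = 19
ES_Task 4 = 12; EF_Task 4 = 12+3 = 15
ES_Task 5 = max(EF_Task 1=2, EF_Task 3=19, EF_Task 4=15) = 19; EF_Task 5 = 19+12 = 31
Expected project duration μ = 31 hours. Critical path: Task 2 → Task 3 → Task 5.

Variance along critical path = 0.111 + 9.000 + 13.444 = 22.556; σ = 4.749 hours.
D = μ + z·σ = 31 + 0.842·4.749 = 35.0 hours

35.0 hours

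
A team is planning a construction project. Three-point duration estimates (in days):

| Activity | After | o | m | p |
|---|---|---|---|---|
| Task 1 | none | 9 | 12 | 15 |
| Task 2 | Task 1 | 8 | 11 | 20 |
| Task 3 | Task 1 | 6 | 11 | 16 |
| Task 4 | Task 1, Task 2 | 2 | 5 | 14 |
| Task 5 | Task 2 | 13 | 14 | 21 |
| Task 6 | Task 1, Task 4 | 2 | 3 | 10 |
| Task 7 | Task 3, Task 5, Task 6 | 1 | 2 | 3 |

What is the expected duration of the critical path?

te_Task 1 = (9 + 4·12 + 15)/6 = 72/6 = 12
te_Task 2 = (8 + 4·11 + 20)/6 = 72/6 = 12
te_Task 3 = (6 + 4·11 + 16)/6 = 66/6 = 11
te_Task 4 = (2 + 4·5 + 14)/6 = 36/6 = 6
te_Task 5 = (13 + 4·14 + 21)/6 = 90/6 = 15
te_Task 6 = (2 + 4·3 + 10)/6 = 24/6 = 4
te_Task 7 = (1 + 4·2 + 3)/6 = 12/6 = 2

Forward pass:
ES_Task 1 = 0; EF_Task 1 = 12
ES_Task 2 = 12; EF_Task 2 = 12+12 = 24
ES_Task 3 = 12; EF_Task 3 = 12+11 = 23
ES_Task 4 = max(EF_Task 1=12, EF_Task 2=24) = 24; EF_Task 4 = 24+6 = 30
ES_Task 5 = 24; EF_Task 5 = 24+15 = 39
ES_Task 6 = max(EF_Task 1=12, EF_Task 4=30) = 30; EF_Task 6 = 30+4 = 34
ES_Task 7 = max(EF_Task 3=23, EF_Task 5=39, EF_Task 6=34) = 39; EF_Task 7 = 39+2 = 41
Expected project duration μ = 41 days. Critical path: Task 1 → Task 2 → Task 5 → Task 7.

41 days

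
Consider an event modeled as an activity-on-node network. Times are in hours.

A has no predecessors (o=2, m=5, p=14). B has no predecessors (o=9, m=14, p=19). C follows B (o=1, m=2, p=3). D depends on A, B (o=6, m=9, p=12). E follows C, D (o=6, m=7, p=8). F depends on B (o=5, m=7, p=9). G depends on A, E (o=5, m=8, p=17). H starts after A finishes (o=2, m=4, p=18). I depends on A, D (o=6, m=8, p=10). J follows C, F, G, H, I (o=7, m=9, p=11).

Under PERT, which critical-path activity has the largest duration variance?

te_A = (2 + 4·5 + 14)/6 = 36/6 = 6; σ²_A = ((14−2)/6)² = 4.000
te_B = (9 + 4·14 + 19)/6 = 84/6 = 14; σ²_B = ((19−9)/6)² = 2.778
te_C = (1 + 4·2 + 3)/6 = 12/6 = 2; σ²_C = ((3−1)/6)² = 0.111
te_D = (6 + 4·9 + 12)/6 = 54/6 = 9; σ²_D = ((12−6)/6)² = 1.000
te_E = (6 + 4·7 + 8)/6 = 42/6 = 7; σ²_E = ((8−6)/6)² = 0.111
te_F = (5 + 4·7 + 9)/6 = 42/6 = 7; σ²_F = ((9−5)/6)² = 0.444
te_G = (5 + 4·8 + 17)/6 = 54/6 = 9; σ²_G = ((17−5)/6)² = 4.000
te_H = (2 + 4·4 + 18)/6 = 36/6 = 6; σ²_H = ((18−2)/6)² = 7.111
te_I = (6 + 4·8 + 10)/6 = 48/6 = 8; σ²_I = ((10−6)/6)² = 0.444
te_J = (7 + 4·9 + 11)/6 = 54/6 = 9; σ²_J = ((11−7)/6)² = 0.444

Forward pass:
ES_A = 0; EF_A = 6
ES_B = 0; EF_B = 14
ES_C = 14; EF_C = 14+2 = 16
ES_D = max(EF_A=6, EF_B=14) = 14; EF_D = 14+9 = 23
ES_E = max(EF_C=16, EF_D=23) = 23; EF_E = 23+7 = 30
ES_F = 14; EF_F = 14+7 = 21
ES_G = max(EF_A=6, EF_E=30) = 30; EF_G = 30+9 = 39
ES_H = 6; EF_H = 6+6 = 12
ES_I = max(EF_A=6, EF_D=23) = 23; EF_I = 23+8 = 31
ES_J = max(EF_C=16, EF_F=21, EF_G=39, EF_H=12, EF_I=31) = 39; EF_J = 39+9 = 48
Expected project duration μ = 48 hours. Critical path: B → D → E → G → J.

Variances on critical path: σ²_B=2.778, σ²_D=1.000, σ²_E=0.111, σ²_G=4.000, σ²_J=0.444.
Largest is σ²_G = 4.000.

G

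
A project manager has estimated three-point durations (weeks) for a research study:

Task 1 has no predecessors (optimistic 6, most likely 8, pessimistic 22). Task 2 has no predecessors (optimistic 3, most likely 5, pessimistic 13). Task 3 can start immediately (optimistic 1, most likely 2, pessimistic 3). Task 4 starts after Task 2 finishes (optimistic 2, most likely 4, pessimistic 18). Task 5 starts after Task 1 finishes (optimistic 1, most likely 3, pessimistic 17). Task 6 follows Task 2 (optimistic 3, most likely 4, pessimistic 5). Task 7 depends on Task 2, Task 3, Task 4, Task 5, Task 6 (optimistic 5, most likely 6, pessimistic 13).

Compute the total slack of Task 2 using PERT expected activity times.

3 weeks

te_Task 1 = (6 + 4·8 + 22)/6 = 60/6 = 10
te_Task 2 = (3 + 4·5 + 13)/6 = 36/6 = 6
te_Task 3 = (1 + 4·2 + 3)/6 = 12/6 = 2
te_Task 4 = (2 + 4·4 + 18)/6 = 36/6 = 6
te_Task 5 = (1 + 4·3 + 17)/6 = 30/6 = 5
te_Task 6 = (3 + 4·4 + 5)/6 = 24/6 = 4
te_Task 7 = (5 + 4·6 + 13)/6 = 42/6 = 7

Forward pass:
ES_Task 1 = 0; EF_Task 1 = 10
ES_Task 2 = 0; EF_Task 2 = 6
ES_Task 3 = 0; EF_Task 3 = 2
ES_Task 4 = 6; EF_Task 4 = 6+6 = 12
ES_Task 5 = 10; EF_Task 5 = 10+5 = 15
ES_Task 6 = 6; EF_Task 6 = 6+4 = 10
ES_Task 7 = max(EF_Task 2=6, EF_Task 3=2, EF_Task 4=12, EF_Task 5=15, EF_Task 6=10) = 15; EF_Task 7 = 15+7 = 22
Expected project duration μ = 22 weeks. Critical path: Task 1 → Task 5 → Task 7.

Backward pass:
LF_Task 7 = 22; LS_Task 7 = 22−7 = 15
LF_Task 6 = LS_Task 7 = 15; LS_Task 6 = 15−4 = 11
LF_Task 5 = LS_Task 7 = 15; LS_Task 5 = 15−5 = 10
LF_Task 4 = LS_Task 7 = 15; LS_Task 4 = 15−6 = 9
LF_Task 3 = LS_Task 7 = 15; LS_Task 3 = 15−2 = 13
LF_Task 2 = min(LS_Task 4=9, LS_Task 6=11, LS_Task 7=15) = 9; LS_Task 2 = 9−6 = 3
LF_Task 1 = LS_Task 5 = 10; LS_Task 1 = 10−10 = 0
Slack_Task 2 = LS_Task 2 − ES_Task 2 = 3 − 0 = 3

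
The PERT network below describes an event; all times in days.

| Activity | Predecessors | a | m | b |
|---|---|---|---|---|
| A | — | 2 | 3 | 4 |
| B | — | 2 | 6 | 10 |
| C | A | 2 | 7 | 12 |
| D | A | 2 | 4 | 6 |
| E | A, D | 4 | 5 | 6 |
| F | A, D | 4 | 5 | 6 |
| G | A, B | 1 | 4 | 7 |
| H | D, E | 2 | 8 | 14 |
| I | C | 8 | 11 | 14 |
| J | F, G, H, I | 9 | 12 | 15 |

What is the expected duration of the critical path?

33 days

te_A = (2 + 4·3 + 4)/6 = 18/6 = 3
te_B = (2 + 4·6 + 10)/6 = 36/6 = 6
te_C = (2 + 4·7 + 12)/6 = 42/6 = 7
te_D = (2 + 4·4 + 6)/6 = 24/6 = 4
te_E = (4 + 4·5 + 6)/6 = 30/6 = 5
te_F = (4 + 4·5 + 6)/6 = 30/6 = 5
te_G = (1 + 4·4 + 7)/6 = 24/6 = 4
te_H = (2 + 4·8 + 14)/6 = 48/6 = 8
te_I = (8 + 4·11 + 14)/6 = 66/6 = 11
te_J = (9 + 4·12 + 15)/6 = 72/6 = 12

Forward pass:
ES_A = 0; EF_A = 3
ES_B = 0; EF_B = 6
ES_C = 3; EF_C = 3+7 = 10
ES_D = 3; EF_D = 3+4 = 7
ES_E = max(EF_A=3, EF_D=7) = 7; EF_E = 7+5 = 12
ES_F = max(EF_A=3, EF_D=7) = 7; EF_F = 7+5 = 12
ES_G = max(EF_A=3, EF_B=6) = 6; EF_G = 6+4 = 10
ES_H = max(EF_D=7, EF_E=12) = 12; EF_H = 12+8 = 20
ES_I = 10; EF_I = 10+11 = 21
ES_J = max(EF_F=12, EF_G=10, EF_H=20, EF_I=21) = 21; EF_J = 21+12 = 33
Expected project duration μ = 33 days. Critical path: A → C → I → J.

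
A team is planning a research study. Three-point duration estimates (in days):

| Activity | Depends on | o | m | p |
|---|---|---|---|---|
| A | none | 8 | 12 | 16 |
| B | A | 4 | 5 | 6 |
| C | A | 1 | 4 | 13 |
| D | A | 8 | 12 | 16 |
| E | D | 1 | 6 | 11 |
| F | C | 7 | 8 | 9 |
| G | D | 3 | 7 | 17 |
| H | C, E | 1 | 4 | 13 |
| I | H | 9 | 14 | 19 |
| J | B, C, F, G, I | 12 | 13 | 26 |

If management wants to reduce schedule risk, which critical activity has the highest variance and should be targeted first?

J

te_A = (8 + 4·12 + 16)/6 = 72/6 = 12; σ²_A = ((16−8)/6)² = 1.778
te_B = (4 + 4·5 + 6)/6 = 30/6 = 5; σ²_B = ((6−4)/6)² = 0.111
te_C = (1 + 4·4 + 13)/6 = 30/6 = 5; σ²_C = ((13−1)/6)² = 4.000
te_D = (8 + 4·12 + 16)/6 = 72/6 = 12; σ²_D = ((16−8)/6)² = 1.778
te_E = (1 + 4·6 + 11)/6 = 36/6 = 6; σ²_E = ((11−1)/6)² = 2.778
te_F = (7 + 4·8 + 9)/6 = 48/6 = 8; σ²_F = ((9−7)/6)² = 0.111
te_G = (3 + 4·7 + 17)/6 = 48/6 = 8; σ²_G = ((17−3)/6)² = 5.444
te_H = (1 + 4·4 + 13)/6 = 30/6 = 5; σ²_H = ((13−1)/6)² = 4.000
te_I = (9 + 4·14 + 19)/6 = 84/6 = 14; σ²_I = ((19−9)/6)² = 2.778
te_J = (12 + 4·13 + 26)/6 = 90/6 = 15; σ²_J = ((26−12)/6)² = 5.444

Forward pass:
ES_A = 0; EF_A = 12
ES_B = 12; EF_B = 12+5 = 17
ES_C = 12; EF_C = 12+5 = 17
ES_D = 12; EF_D = 12+12 = 24
ES_E = 24; EF_E = 24+6 = 30
ES_F = 17; EF_F = 17+8 = 25
ES_G = 24; EF_G = 24+8 = 32
ES_H = max(EF_C=17, EF_E=30) = 30; EF_H = 30+5 = 35
ES_I = 35; EF_I = 35+14 = 49
ES_J = max(EF_B=17, EF_C=17, EF_F=25, EF_G=32, EF_I=49) = 49; EF_J = 49+15 = 64
Expected project duration μ = 64 days. Critical path: A → D → E → H → I → J.

Variances on critical path: σ²_A=1.778, σ²_D=1.778, σ²_E=2.778, σ²_H=4.000, σ²_I=2.778, σ²_J=5.444.
Largest is σ²_J = 5.444.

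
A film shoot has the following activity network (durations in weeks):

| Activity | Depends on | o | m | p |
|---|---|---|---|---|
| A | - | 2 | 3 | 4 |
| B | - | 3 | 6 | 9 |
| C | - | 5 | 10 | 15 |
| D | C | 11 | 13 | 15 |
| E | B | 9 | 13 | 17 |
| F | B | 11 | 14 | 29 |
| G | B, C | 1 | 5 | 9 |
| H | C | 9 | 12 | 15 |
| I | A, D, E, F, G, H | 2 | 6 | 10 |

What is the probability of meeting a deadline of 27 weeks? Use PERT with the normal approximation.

0.186

te_A = (2 + 4·3 + 4)/6 = 18/6 = 3; σ²_A = ((4−2)/6)² = 0.111
te_B = (3 + 4·6 + 9)/6 = 36/6 = 6; σ²_B = ((9−3)/6)² = 1.000
te_C = (5 + 4·10 + 15)/6 = 60/6 = 10; σ²_C = ((15−5)/6)² = 2.778
te_D = (11 + 4·13 + 15)/6 = 78/6 = 13; σ²_D = ((15−11)/6)² = 0.444
te_E = (9 + 4·13 + 17)/6 = 78/6 = 13; σ²_E = ((17−9)/6)² = 1.778
te_F = (11 + 4·14 + 29)/6 = 96/6 = 16; σ²_F = ((29−11)/6)² = 9.000
te_G = (1 + 4·5 + 9)/6 = 30/6 = 5; σ²_G = ((9−1)/6)² = 1.778
te_H = (9 + 4·12 + 15)/6 = 72/6 = 12; σ²_H = ((15−9)/6)² = 1.000
te_I = (2 + 4·6 + 10)/6 = 36/6 = 6; σ²_I = ((10−2)/6)² = 1.778

Forward pass:
ES_A = 0; EF_A = 3
ES_B = 0; EF_B = 6
ES_C = 0; EF_C = 10
ES_D = 10; EF_D = 10+13 = 23
ES_E = 6; EF_E = 6+13 = 19
ES_F = 6; EF_F = 6+16 = 22
ES_G = max(EF_B=6, EF_C=10) = 10; EF_G = 10+5 = 15
ES_H = 10; EF_H = 10+12 = 22
ES_I = max(EF_A=3, EF_D=23, EF_E=19, EF_F=22, EF_G=15, EF_H=22) = 23; EF_I = 23+6 = 29
Expected project duration μ = 29 weeks. Critical path: C → D → I.

Variance along critical path = 2.778 + 0.444 + 1.778 = 5.000; σ = √5.000 = 2.236 weeks.
Z = (27 − 29) / 2.236 = -0.894
P(T ≤ 27) = Φ(-0.894) ≈ 0.186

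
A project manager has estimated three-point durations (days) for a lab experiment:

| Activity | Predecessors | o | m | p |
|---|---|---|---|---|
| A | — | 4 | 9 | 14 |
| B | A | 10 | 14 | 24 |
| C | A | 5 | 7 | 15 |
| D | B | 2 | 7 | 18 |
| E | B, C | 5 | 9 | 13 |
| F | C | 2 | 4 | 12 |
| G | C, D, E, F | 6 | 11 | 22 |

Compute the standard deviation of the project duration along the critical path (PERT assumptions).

4.14 days

te_A = (4 + 4·9 + 14)/6 = 54/6 = 9; σ²_A = ((14−4)/6)² = 2.778
te_B = (10 + 4·14 + 24)/6 = 90/6 = 15; σ²_B = ((24−10)/6)² = 5.444
te_C = (5 + 4·7 + 15)/6 = 48/6 = 8; σ²_C = ((15−5)/6)² = 2.778
te_D = (2 + 4·7 + 18)/6 = 48/6 = 8; σ²_D = ((18−2)/6)² = 7.111
te_E = (5 + 4·9 + 13)/6 = 54/6 = 9; σ²_E = ((13−5)/6)² = 1.778
te_F = (2 + 4·4 + 12)/6 = 30/6 = 5; σ²_F = ((12−2)/6)² = 2.778
te_G = (6 + 4·11 + 22)/6 = 72/6 = 12; σ²_G = ((22−6)/6)² = 7.111

Forward pass:
ES_A = 0; EF_A = 9
ES_B = 9; EF_B = 9+15 = 24
ES_C = 9; EF_C = 9+8 = 17
ES_D = 24; EF_D = 24+8 = 32
ES_E = max(EF_B=24, EF_C=17) = 24; EF_E = 24+9 = 33
ES_F = 17; EF_F = 17+5 = 22
ES_G = max(EF_C=17, EF_D=32, EF_E=33, EF_F=22) = 33; EF_G = 33+12 = 45
Expected project duration μ = 45 days. Critical path: A → B → E → G.

Variance along critical path = 2.778 + 5.444 + 1.778 + 7.111 = 17.111
σ = √17.111 = 4.137 days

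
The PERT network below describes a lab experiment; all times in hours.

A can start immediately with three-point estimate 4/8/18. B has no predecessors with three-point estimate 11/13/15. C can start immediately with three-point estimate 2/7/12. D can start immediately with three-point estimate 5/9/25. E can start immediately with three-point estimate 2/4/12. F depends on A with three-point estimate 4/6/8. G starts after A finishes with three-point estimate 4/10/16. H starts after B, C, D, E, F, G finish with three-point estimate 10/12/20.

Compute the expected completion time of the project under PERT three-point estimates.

te_A = (4 + 4·8 + 18)/6 = 54/6 = 9
te_B = (11 + 4·13 + 15)/6 = 78/6 = 13
te_C = (2 + 4·7 + 12)/6 = 42/6 = 7
te_D = (5 + 4·9 + 25)/6 = 66/6 = 11
te_E = (2 + 4·4 + 12)/6 = 30/6 = 5
te_F = (4 + 4·6 + 8)/6 = 36/6 = 6
te_G = (4 + 4·10 + 16)/6 = 60/6 = 10
te_H = (10 + 4·12 + 20)/6 = 78/6 = 13

Forward pass:
ES_A = 0; EF_A = 9
ES_B = 0; EF_B = 13
ES_C = 0; EF_C = 7
ES_D = 0; EF_D = 11
ES_E = 0; EF_E = 5
ES_F = 9; EF_F = 9+6 = 15
ES_G = 9; EF_G = 9+10 = 19
ES_H = max(EF_B=13, EF_C=7, EF_D=11, EF_E=5, EF_F=15, EF_G=19) = 19; EF_H = 19+13 = 32
Expected project duration μ = 32 hours. Critical path: A → G → H.

32 hours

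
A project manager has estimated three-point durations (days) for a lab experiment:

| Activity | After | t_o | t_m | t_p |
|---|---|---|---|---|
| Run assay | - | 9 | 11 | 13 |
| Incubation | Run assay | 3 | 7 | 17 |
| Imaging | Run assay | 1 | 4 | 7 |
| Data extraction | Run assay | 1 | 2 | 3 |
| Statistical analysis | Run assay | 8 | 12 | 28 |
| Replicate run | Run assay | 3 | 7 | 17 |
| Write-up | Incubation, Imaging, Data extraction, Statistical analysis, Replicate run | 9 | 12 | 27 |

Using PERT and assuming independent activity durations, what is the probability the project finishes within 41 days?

te_Run assay = (9 + 4·11 + 13)/6 = 66/6 = 11; σ²_Run assay = ((13−9)/6)² = 0.444
te_Incubation = (3 + 4·7 + 17)/6 = 48/6 = 8; σ²_Incubation = ((17−3)/6)² = 5.444
te_Imaging = (1 + 4·4 + 7)/6 = 24/6 = 4; σ²_Imaging = ((7−1)/6)² = 1.000
te_Data extraction = (1 + 4·2 + 3)/6 = 12/6 = 2; σ²_Data extraction = ((3−1)/6)² = 0.111
te_Statistical analysis = (8 + 4·12 + 28)/6 = 84/6 = 14; σ²_Statistical analysis = ((28−8)/6)² = 11.111
te_Replicate run = (3 + 4·7 + 17)/6 = 48/6 = 8; σ²_Replicate run = ((17−3)/6)² = 5.444
te_Write-up = (9 + 4·12 + 27)/6 = 84/6 = 14; σ²_Write-up = ((27−9)/6)² = 9.000

Forward pass:
ES_Run assay = 0; EF_Run assay = 11
ES_Incubation = 11; EF_Incubation = 11+8 = 19
ES_Imaging = 11; EF_Imaging = 11+4 = 15
ES_Data extraction = 11; EF_Data extraction = 11+2 = 13
ES_Statistical analysis = 11; EF_Statistical analysis = 11+14 = 25
ES_Replicate run = 11; EF_Replicate run = 11+8 = 19
ES_Write-up = max(EF_Incubation=19, EF_Imaging=15, EF_Data extraction=13, EF_Statistical analysis=25, EF_Replicate run=19) = 25; EF_Write-up = 25+14 = 39
Expected project duration μ = 39 days. Critical path: Run assay → Statistical analysis → Write-up.

Variance along critical path = 0.444 + 11.111 + 9.000 = 20.556; σ = √20.556 = 4.534 days.
Z = (41 − 39) / 4.534 = 0.441
P(T ≤ 41) = Φ(0.441) ≈ 0.670

0.670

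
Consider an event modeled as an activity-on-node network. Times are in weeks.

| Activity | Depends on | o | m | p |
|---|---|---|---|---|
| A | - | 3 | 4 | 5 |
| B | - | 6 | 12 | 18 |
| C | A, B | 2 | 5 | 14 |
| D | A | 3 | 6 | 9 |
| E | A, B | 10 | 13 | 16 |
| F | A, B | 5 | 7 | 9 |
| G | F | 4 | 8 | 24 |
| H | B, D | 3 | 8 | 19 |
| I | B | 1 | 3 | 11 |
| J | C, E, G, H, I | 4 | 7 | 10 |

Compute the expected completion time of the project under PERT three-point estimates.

36 weeks

te_A = (3 + 4·4 + 5)/6 = 24/6 = 4
te_B = (6 + 4·12 + 18)/6 = 72/6 = 12
te_C = (2 + 4·5 + 14)/6 = 36/6 = 6
te_D = (3 + 4·6 + 9)/6 = 36/6 = 6
te_E = (10 + 4·13 + 16)/6 = 78/6 = 13
te_F = (5 + 4·7 + 9)/6 = 42/6 = 7
te_G = (4 + 4·8 + 24)/6 = 60/6 = 10
te_H = (3 + 4·8 + 19)/6 = 54/6 = 9
te_I = (1 + 4·3 + 11)/6 = 24/6 = 4
te_J = (4 + 4·7 + 10)/6 = 42/6 = 7

Forward pass:
ES_A = 0; EF_A = 4
ES_B = 0; EF_B = 12
ES_C = max(EF_A=4, EF_B=12) = 12; EF_C = 12+6 = 18
ES_D = 4; EF_D = 4+6 = 10
ES_E = max(EF_A=4, EF_B=12) = 12; EF_E = 12+13 = 25
ES_F = max(EF_A=4, EF_B=12) = 12; EF_F = 12+7 = 19
ES_G = 19; EF_G = 19+10 = 29
ES_H = max(EF_B=12, EF_D=10) = 12; EF_H = 12+9 = 21
ES_I = 12; EF_I = 12+4 = 16
ES_J = max(EF_C=18, EF_E=25, EF_G=29, EF_H=21, EF_I=16) = 29; EF_J = 29+7 = 36
Expected project duration μ = 36 weeks. Critical path: B → F → G → J.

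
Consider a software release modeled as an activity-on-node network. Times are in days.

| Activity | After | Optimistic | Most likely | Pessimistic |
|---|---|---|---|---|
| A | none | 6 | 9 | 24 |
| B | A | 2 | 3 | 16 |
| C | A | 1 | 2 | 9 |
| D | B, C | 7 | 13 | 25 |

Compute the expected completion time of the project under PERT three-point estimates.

30 days

te_A = (6 + 4·9 + 24)/6 = 66/6 = 11
te_B = (2 + 4·3 + 16)/6 = 30/6 = 5
te_C = (1 + 4·2 + 9)/6 = 18/6 = 3
te_D = (7 + 4·13 + 25)/6 = 84/6 = 14

Forward pass:
ES_A = 0; EF_A = 11
ES_B = 11; EF_B = 11+5 = 16
ES_C = 11; EF_C = 11+3 = 14
ES_D = max(EF_B=16, EF_C=14) = 16; EF_D = 16+14 = 30
Expected project duration μ = 30 days. Critical path: A → B → D.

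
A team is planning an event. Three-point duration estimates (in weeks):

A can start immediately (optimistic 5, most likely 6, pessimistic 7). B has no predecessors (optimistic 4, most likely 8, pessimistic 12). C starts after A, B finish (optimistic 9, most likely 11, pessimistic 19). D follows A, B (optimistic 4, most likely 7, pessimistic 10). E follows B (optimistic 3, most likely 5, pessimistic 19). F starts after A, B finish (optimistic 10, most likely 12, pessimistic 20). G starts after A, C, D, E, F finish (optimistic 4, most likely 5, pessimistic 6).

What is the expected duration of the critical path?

26 weeks

te_A = (5 + 4·6 + 7)/6 = 36/6 = 6
te_B = (4 + 4·8 + 12)/6 = 48/6 = 8
te_C = (9 + 4·11 + 19)/6 = 72/6 = 12
te_D = (4 + 4·7 + 10)/6 = 42/6 = 7
te_E = (3 + 4·5 + 19)/6 = 42/6 = 7
te_F = (10 + 4·12 + 20)/6 = 78/6 = 13
te_G = (4 + 4·5 + 6)/6 = 30/6 = 5

Forward pass:
ES_A = 0; EF_A = 6
ES_B = 0; EF_B = 8
ES_C = max(EF_A=6, EF_B=8) = 8; EF_C = 8+12 = 20
ES_D = max(EF_A=6, EF_B=8) = 8; EF_D = 8+7 = 15
ES_E = 8; EF_E = 8+7 = 15
ES_F = max(EF_A=6, EF_B=8) = 8; EF_F = 8+13 = 21
ES_G = max(EF_A=6, EF_C=20, EF_D=15, EF_E=15, EF_F=21) = 21; EF_G = 21+5 = 26
Expected project duration μ = 26 weeks. Critical path: B → F → G.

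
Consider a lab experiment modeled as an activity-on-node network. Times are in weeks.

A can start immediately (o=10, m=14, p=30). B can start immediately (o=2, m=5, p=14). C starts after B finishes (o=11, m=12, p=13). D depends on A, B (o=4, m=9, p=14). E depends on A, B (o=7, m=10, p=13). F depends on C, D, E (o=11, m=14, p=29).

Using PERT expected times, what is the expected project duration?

te_A = (10 + 4·14 + 30)/6 = 96/6 = 16
te_B = (2 + 4·5 + 14)/6 = 36/6 = 6
te_C = (11 + 4·12 + 13)/6 = 72/6 = 12
te_D = (4 + 4·9 + 14)/6 = 54/6 = 9
te_E = (7 + 4·10 + 13)/6 = 60/6 = 10
te_F = (11 + 4·14 + 29)/6 = 96/6 = 16

Forward pass:
ES_A = 0; EF_A = 16
ES_B = 0; EF_B = 6
ES_C = 6; EF_C = 6+12 = 18
ES_D = max(EF_A=16, EF_B=6) = 16; EF_D = 16+9 = 25
ES_E = max(EF_A=16, EF_B=6) = 16; EF_E = 16+10 = 26
ES_F = max(EF_C=18, EF_D=25, EF_E=26) = 26; EF_F = 26+16 = 42
Expected project duration μ = 42 weeks. Critical path: A → E → F.

42 weeks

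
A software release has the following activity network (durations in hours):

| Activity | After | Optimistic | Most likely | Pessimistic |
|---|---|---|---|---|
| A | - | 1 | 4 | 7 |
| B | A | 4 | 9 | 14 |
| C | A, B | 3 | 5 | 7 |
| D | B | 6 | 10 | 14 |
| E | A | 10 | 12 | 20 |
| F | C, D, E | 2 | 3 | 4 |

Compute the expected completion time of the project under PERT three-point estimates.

te_A = (1 + 4·4 + 7)/6 = 24/6 = 4
te_B = (4 + 4·9 + 14)/6 = 54/6 = 9
te_C = (3 + 4·5 + 7)/6 = 30/6 = 5
te_D = (6 + 4·10 + 14)/6 = 60/6 = 10
te_E = (10 + 4·12 + 20)/6 = 78/6 = 13
te_F = (2 + 4·3 + 4)/6 = 18/6 = 3

Forward pass:
ES_A = 0; EF_A = 4
ES_B = 4; EF_B = 4+9 = 13
ES_C = max(EF_A=4, EF_B=13) = 13; EF_C = 13+5 = 18
ES_D = 13; EF_D = 13+10 = 23
ES_E = 4; EF_E = 4+13 = 17
ES_F = max(EF_C=18, EF_D=23, EF_E=17) = 23; EF_F = 23+3 = 26
Expected project duration μ = 26 hours. Critical path: A → B → D → F.

26 hours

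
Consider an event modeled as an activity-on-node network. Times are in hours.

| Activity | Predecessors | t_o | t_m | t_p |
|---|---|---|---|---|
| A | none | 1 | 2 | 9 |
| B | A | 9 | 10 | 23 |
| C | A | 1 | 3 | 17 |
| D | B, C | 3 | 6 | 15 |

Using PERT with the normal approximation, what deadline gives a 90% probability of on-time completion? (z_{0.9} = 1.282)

te_A = (1 + 4·2 + 9)/6 = 18/6 = 3; σ²_A = ((9−1)/6)² = 1.778
te_B = (9 + 4·10 + 23)/6 = 72/6 = 12; σ²_B = ((23−9)/6)² = 5.444
te_C = (1 + 4·3 + 17)/6 = 30/6 = 5; σ²_C = ((17−1)/6)² = 7.111
te_D = (3 + 4·6 + 15)/6 = 42/6 = 7; σ²_D = ((15−3)/6)² = 4.000

Forward pass:
ES_A = 0; EF_A = 3
ES_B = 3; EF_B = 3+12 = 15
ES_C = 3; EF_C = 3+5 = 8
ES_D = max(EF_B=15, EF_C=8) = 15; EF_D = 15+7 = 22
Expected project duration μ = 22 hours. Critical path: A → B → D.

Variance along critical path = 1.778 + 5.444 + 4.000 = 11.222; σ = 3.350 hours.
D = μ + z·σ = 22 + 1.282·3.350 = 26.3 hours

26.3 hours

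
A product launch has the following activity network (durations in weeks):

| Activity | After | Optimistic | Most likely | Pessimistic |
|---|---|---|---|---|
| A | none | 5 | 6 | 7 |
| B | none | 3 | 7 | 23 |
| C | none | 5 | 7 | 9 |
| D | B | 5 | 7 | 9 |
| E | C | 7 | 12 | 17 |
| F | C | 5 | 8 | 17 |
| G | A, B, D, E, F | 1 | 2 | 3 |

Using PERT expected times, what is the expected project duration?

te_A = (5 + 4·6 + 7)/6 = 36/6 = 6
te_B = (3 + 4·7 + 23)/6 = 54/6 = 9
te_C = (5 + 4·7 + 9)/6 = 42/6 = 7
te_D = (5 + 4·7 + 9)/6 = 42/6 = 7
te_E = (7 + 4·12 + 17)/6 = 72/6 = 12
te_F = (5 + 4·8 + 17)/6 = 54/6 = 9
te_G = (1 + 4·2 + 3)/6 = 12/6 = 2

Forward pass:
ES_A = 0; EF_A = 6
ES_B = 0; EF_B = 9
ES_C = 0; EF_C = 7
ES_D = 9; EF_D = 9+7 = 16
ES_E = 7; EF_E = 7+12 = 19
ES_F = 7; EF_F = 7+9 = 16
ES_G = max(EF_A=6, EF_B=9, EF_D=16, EF_E=19, EF_F=16) = 19; EF_G = 19+2 = 21
Expected project duration μ = 21 weeks. Critical path: C → E → G.

21 weeks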